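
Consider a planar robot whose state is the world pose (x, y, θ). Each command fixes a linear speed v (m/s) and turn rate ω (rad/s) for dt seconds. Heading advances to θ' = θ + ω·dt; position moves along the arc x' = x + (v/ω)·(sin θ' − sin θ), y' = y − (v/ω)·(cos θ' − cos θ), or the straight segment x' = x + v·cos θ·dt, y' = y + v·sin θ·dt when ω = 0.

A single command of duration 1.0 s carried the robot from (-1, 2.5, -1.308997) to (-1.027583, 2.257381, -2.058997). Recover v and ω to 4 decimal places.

v = 0.2500, ω = -0.7500

Δθ = -2.058997 − -1.308997 = -0.750000
ω = Δθ/dt = -0.750000/1.0 = -0.7500
R = −Δy/(cos θ' − cos θ) = -0.3333
v = R·ω = -0.3333·-0.7500 = 0.2500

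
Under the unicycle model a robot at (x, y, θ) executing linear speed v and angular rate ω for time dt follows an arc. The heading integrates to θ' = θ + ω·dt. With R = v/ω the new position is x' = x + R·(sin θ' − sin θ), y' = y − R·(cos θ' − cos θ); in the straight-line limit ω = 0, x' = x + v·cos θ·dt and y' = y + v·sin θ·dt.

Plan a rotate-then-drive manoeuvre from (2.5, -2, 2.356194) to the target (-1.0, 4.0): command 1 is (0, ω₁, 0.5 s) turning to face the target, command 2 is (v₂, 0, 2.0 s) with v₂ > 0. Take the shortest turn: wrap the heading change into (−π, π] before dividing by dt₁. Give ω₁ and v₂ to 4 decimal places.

heading to target = atan2(4−-2, -1−2.5) = 2.0989
Δθ = wrap(2.0989 − 2.3562) = -0.2573; ω₁ = Δθ/dt₁ = -0.5146
distance = √((-1−2.5)² + (4−-2)²) = 6.9462; v₂ = distance/dt₂ = 3.4731

ω₁ = -0.5146, v₂ = 3.4731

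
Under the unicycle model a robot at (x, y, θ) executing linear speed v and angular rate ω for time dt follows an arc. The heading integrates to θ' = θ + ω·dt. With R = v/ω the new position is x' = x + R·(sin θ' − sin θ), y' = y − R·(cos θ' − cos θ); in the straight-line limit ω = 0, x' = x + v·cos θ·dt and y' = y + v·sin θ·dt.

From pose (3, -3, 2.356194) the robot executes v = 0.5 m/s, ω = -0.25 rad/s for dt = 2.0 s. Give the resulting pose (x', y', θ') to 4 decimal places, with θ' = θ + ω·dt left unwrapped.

θ' = 2.3562 + -0.25·2.0 = 1.8562
R = v/ω = 0.5/-0.25 = -2.0000
x' = 3 + -2.0000·(sin 1.8562 − sin 2.3562) = 2.4951
y' = -3 − -2.0000·(cos 1.8562 − cos 2.3562) = -2.1489

(2.4951, -2.1489, 1.8562)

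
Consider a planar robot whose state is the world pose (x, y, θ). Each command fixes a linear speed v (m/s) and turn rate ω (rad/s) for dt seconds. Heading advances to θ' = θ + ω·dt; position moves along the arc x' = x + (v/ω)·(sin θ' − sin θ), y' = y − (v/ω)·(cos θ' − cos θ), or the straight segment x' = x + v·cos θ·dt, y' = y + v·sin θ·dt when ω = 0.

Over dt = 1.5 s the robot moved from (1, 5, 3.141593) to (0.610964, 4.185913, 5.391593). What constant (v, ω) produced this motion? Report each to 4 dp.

Δθ = 5.391593 − 3.141593 = 2.250000
ω = Δθ/dt = 2.250000/1.5 = 1.5000
R = −Δy/(cos θ' − cos θ) = 0.5000
v = R·ω = 0.5000·1.5000 = 0.7500

v = 0.7500, ω = 1.5000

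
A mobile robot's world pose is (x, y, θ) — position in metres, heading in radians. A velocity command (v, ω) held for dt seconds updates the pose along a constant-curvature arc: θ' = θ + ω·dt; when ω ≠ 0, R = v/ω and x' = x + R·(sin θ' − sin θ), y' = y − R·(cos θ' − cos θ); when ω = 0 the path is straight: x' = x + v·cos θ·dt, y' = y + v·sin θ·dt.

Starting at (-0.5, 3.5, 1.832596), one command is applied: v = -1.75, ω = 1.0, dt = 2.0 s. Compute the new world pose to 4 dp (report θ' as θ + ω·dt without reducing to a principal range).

(2.3057, 2.6044, 3.8326)

θ' = 1.8326 + 1.0·2.0 = 3.8326
R = v/ω = -1.75/1.0 = -1.7500
x' = -0.5 + -1.7500·(sin 3.8326 − sin 1.8326) = 2.3057
y' = 3.5 − -1.7500·(cos 3.8326 − cos 1.8326) = 2.6044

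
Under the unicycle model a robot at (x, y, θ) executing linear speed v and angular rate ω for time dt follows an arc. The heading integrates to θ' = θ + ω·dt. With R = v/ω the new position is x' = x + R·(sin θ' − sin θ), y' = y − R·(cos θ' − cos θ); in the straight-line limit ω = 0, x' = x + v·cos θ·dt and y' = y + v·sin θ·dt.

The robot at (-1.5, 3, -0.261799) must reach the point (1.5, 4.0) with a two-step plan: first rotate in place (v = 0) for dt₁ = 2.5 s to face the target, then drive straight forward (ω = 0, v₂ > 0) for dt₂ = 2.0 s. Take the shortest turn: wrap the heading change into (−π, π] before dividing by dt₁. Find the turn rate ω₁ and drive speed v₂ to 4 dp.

heading to target = atan2(4−3, 1.5−-1.5) = 0.3218
Δθ = wrap(0.3218 − -0.2618) = 0.5835; ω₁ = Δθ/dt₁ = 0.2334
distance = √((1.5−-1.5)² + (4−3)²) = 3.1623; v₂ = distance/dt₂ = 1.5811

ω₁ = 0.2334, v₂ = 1.5811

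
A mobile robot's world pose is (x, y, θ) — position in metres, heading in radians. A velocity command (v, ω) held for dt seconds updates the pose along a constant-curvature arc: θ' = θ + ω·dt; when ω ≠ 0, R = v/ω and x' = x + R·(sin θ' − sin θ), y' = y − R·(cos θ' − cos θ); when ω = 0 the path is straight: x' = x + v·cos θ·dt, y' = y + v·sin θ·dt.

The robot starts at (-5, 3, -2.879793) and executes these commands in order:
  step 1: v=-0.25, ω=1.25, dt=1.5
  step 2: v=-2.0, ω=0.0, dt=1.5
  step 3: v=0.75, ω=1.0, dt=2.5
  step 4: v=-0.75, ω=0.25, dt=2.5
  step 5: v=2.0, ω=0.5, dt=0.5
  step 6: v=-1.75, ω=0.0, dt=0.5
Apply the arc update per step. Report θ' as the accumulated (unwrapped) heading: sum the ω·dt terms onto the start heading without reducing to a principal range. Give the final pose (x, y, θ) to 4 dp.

(-4.6734, 4.5541, 2.3702)

step 1: θ'=-1.0048 (R=-0.2000) → pose (-4.8830, 3.3004, -1.0048)
step 2: θ'=-1.0048 (straight) → pose (-6.4917, 5.8326, -1.0048)
step 3: θ'=1.4952 (R=0.7500) → pose (-5.1108, 6.1781, 1.4952)
step 4: θ'=2.1202 (R=-3.0000) → pose (-4.6779, 4.3850, 2.1202)
step 5: θ'=2.3702 (R=4.0000) → pose (-5.3007, 5.1641, 2.3702)
step 6: θ'=2.3702 (straight) → pose (-4.6734, 4.5541, 2.3702)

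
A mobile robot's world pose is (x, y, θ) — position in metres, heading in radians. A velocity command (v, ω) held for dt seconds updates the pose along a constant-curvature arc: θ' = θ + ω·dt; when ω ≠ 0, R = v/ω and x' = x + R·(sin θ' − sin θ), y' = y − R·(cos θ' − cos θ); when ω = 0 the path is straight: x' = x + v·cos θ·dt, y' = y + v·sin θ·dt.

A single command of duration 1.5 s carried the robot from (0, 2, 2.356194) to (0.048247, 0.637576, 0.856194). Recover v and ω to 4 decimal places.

v = -1.0000, ω = -1.0000

Δθ = 0.856194 − 2.356194 = -1.500000
ω = Δθ/dt = -1.500000/1.5 = -1.0000
R = −Δy/(cos θ' − cos θ) = 1.0000
v = R·ω = 1.0000·-1.0000 = -1.0000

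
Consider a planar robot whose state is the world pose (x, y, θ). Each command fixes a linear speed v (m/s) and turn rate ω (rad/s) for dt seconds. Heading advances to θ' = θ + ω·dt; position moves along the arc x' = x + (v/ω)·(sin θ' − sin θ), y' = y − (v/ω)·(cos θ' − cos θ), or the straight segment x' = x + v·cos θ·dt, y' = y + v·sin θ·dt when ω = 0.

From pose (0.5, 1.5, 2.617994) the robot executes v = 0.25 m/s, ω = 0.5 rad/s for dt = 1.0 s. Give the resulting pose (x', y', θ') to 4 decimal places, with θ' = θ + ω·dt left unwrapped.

(0.2618, 1.5668, 3.1180)

θ' = 2.6180 + 0.5·1.0 = 3.1180
R = v/ω = 0.25/0.5 = 0.5000
x' = 0.5 + 0.5000·(sin 3.1180 − sin 2.6180) = 0.2618
y' = 1.5 − 0.5000·(cos 3.1180 − cos 2.6180) = 1.5668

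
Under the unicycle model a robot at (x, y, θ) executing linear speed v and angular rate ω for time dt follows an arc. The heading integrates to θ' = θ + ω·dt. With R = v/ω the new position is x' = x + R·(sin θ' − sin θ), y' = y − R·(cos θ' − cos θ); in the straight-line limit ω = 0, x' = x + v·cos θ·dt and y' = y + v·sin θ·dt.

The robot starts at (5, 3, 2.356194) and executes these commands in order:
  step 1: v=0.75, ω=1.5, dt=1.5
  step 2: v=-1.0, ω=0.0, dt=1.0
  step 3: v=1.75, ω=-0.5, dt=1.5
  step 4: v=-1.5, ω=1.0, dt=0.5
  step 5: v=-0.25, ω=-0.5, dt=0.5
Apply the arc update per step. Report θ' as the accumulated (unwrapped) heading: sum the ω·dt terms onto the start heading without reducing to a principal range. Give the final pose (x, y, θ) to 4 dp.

step 1: θ'=4.6062 (R=0.5000) → pose (4.1493, 2.6994, 4.6062)
step 2: θ'=4.6062 (straight) → pose (4.2553, 3.6938, 4.6062)
step 3: θ'=3.8562 (R=-3.5000) → pose (3.0686, 1.4211, 3.8562)
step 4: θ'=4.3562 (R=-1.5000) → pose (3.4915, 2.0310, 4.3562)
step 5: θ'=4.1062 (R=0.5000) → pose (3.5492, 2.1415, 4.1062)

(3.5492, 2.1415, 4.1062)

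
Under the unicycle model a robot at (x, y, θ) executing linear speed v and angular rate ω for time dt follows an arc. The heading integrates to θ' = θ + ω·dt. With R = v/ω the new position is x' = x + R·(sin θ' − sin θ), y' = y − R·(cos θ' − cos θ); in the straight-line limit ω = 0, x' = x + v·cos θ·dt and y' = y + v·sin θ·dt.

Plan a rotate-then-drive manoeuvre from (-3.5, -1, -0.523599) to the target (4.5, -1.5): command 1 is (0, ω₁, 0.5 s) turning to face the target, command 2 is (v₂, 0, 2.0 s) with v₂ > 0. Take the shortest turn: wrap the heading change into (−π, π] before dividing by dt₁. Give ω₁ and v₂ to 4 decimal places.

ω₁ = 0.9224, v₂ = 4.0078

heading to target = atan2(-1.5−-1, 4.5−-3.5) = -0.0624
Δθ = wrap(-0.0624 − -0.5236) = 0.4612; ω₁ = Δθ/dt₁ = 0.9224
distance = √((4.5−-3.5)² + (-1.5−-1)²) = 8.0156; v₂ = distance/dt₂ = 4.0078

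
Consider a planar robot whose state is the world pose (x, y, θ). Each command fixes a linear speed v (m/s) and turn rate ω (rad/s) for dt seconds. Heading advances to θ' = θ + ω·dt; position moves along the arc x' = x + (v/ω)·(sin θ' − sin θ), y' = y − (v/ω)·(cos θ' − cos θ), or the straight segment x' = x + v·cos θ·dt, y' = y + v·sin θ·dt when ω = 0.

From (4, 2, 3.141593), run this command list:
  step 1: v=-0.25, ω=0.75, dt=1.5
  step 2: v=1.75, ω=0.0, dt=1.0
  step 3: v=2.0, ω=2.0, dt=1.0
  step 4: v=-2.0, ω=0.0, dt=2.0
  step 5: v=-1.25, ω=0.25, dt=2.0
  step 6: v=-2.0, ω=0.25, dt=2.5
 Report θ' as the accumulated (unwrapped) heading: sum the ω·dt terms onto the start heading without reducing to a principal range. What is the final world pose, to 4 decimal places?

step 1: θ'=4.2666 (R=-0.3333) → pose (4.3008, 2.1896, 4.2666)
step 2: θ'=4.2666 (straight) → pose (3.5462, 0.6106, 4.2666)
step 3: θ'=6.2666 (R=1.0000) → pose (4.4319, -0.8204, 6.2666)
step 4: θ'=6.2666 (straight) → pose (0.4324, -0.7540, 6.2666)
step 5: θ'=6.7666 (R=-5.0000) → pose (-1.9745, -1.3263, 6.7666)
step 6: θ'=7.3916 (R=-8.0000) → pose (-5.4161, -4.8409, 7.3916)

(-5.4161, -4.8409, 7.3916)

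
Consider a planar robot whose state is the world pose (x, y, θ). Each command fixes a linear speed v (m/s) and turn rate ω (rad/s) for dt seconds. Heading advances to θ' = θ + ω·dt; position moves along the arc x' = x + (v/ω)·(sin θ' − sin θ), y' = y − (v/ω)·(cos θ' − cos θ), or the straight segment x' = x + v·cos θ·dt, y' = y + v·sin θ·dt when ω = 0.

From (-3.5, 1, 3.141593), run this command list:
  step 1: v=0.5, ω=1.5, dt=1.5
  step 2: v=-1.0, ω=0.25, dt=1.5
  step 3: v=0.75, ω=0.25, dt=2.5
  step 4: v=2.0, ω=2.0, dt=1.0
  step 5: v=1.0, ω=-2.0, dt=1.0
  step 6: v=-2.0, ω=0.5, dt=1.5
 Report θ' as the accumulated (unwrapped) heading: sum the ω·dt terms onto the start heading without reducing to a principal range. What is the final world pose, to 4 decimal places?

(-4.5579, 1.9461, 7.1416)

step 1: θ'=5.3916 (R=0.3333) → pose (-3.7594, 0.4573, 5.3916)
step 2: θ'=5.7666 (R=-4.0000) → pose (-4.8960, 1.4226, 5.7666)
step 3: θ'=6.3916 (R=3.0000) → pose (-3.0896, 1.0487, 6.3916)
step 4: θ'=8.3916 (R=1.0000) → pose (-2.3389, 2.5550, 8.3916)
step 5: θ'=6.3916 (R=-0.5000) → pose (-1.9635, 3.3081, 6.3916)
step 6: θ'=7.1416 (R=-4.0000) → pose (-4.5579, 1.9461, 7.1416)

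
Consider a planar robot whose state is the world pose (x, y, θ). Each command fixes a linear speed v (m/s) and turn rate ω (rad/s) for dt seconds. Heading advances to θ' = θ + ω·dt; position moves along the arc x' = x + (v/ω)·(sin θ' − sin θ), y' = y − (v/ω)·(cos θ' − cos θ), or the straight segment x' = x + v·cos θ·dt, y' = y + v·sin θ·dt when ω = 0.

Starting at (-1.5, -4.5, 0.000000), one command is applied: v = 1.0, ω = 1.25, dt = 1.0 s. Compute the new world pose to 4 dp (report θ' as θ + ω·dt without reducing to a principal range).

θ' = 0.0000 + 1.25·1.0 = 1.2500
R = v/ω = 1.0/1.25 = 0.8000
x' = -1.5 + 0.8000·(sin 1.2500 − sin 0.0000) = -0.7408
y' = -4.5 − 0.8000·(cos 1.2500 − cos 0.0000) = -3.9523

(-0.7408, -3.9523, 1.2500)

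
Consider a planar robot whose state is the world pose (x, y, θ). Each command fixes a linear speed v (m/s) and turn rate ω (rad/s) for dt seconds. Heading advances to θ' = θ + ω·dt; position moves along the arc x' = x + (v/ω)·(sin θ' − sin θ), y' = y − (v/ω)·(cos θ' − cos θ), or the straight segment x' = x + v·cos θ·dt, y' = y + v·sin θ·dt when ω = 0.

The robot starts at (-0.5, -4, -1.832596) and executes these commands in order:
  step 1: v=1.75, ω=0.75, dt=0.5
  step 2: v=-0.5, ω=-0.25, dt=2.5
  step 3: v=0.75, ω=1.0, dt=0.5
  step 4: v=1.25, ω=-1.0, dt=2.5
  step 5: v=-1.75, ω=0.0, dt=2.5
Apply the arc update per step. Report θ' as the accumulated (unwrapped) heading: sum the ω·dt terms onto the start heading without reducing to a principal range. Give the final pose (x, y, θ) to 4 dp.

(-0.1005, -8.2777, -4.0826)

step 1: θ'=-1.4576 (R=2.3333) → pose (-0.5646, -4.8675, -1.4576)
step 2: θ'=-2.0826 (R=2.0000) → pose (-0.3211, -3.6621, -2.0826)
step 3: θ'=-1.5826 (R=0.7500) → pose (-0.4172, -4.0205, -1.5826)
step 4: θ'=-4.0826 (R=-1.2500) → pose (-2.6773, -4.7420, -4.0826)
step 5: θ'=-4.0826 (straight) → pose (-0.1005, -8.2777, -4.0826)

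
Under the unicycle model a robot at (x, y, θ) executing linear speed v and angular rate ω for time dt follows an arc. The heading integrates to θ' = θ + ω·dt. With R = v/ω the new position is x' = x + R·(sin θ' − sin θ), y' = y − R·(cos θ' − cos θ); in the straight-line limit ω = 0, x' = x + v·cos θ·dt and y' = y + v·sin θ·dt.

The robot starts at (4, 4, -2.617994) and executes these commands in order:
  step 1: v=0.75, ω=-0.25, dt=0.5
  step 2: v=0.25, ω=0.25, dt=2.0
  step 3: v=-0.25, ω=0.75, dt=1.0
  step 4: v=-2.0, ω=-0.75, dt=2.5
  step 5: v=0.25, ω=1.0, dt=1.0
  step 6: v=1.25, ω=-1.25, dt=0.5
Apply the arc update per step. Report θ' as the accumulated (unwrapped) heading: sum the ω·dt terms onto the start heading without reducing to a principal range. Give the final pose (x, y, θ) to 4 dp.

step 1: θ'=-2.7430 (R=-3.0000) → pose (3.6644, 3.8333, -2.7430)
step 2: θ'=-2.2430 (R=1.0000) → pose (3.2701, 3.5344, -2.2430)
step 3: θ'=-1.4930 (R=-0.3333) → pose (3.3416, 3.7678, -1.4930)
step 4: θ'=-3.3680 (R=2.6667) → pose (6.5988, 6.5737, -3.3680)
step 5: θ'=-2.3680 (R=0.2500) → pose (6.3680, 6.5089, -2.3680)
step 6: θ'=-2.9930 (R=-1.0000) → pose (5.8173, 6.2354, -2.9930)

(5.8173, 6.2354, -2.9930)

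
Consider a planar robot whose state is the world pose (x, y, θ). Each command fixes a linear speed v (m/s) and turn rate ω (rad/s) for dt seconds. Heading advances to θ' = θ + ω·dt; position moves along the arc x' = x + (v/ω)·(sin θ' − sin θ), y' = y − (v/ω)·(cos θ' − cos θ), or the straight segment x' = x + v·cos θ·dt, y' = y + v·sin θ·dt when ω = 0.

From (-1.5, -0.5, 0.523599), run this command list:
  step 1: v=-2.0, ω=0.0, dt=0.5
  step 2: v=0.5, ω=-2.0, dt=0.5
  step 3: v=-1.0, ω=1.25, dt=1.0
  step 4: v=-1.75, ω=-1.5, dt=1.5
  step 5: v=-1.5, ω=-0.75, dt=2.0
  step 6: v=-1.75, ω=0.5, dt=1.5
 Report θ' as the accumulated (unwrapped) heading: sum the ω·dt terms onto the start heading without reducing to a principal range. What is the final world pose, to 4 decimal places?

step 1: θ'=0.5236 (straight) → pose (-2.3660, -1.0000, 0.5236)
step 2: θ'=-0.4764 (R=-0.2500) → pose (-2.1264, -0.9943, -0.4764)
step 3: θ'=0.7736 (R=-0.8000) → pose (-3.0522, -1.1329, 0.7736)
step 4: θ'=-1.4764 (R=1.1667) → pose (-5.0289, -0.4083, -1.4764)
step 5: θ'=-2.9764 (R=2.0000) → pose (-3.3666, 1.7530, -2.9764)
step 6: θ'=-2.2264 (R=-3.5000) → pose (-1.1678, 3.0716, -2.2264)

(-1.1678, 3.0716, -2.2264)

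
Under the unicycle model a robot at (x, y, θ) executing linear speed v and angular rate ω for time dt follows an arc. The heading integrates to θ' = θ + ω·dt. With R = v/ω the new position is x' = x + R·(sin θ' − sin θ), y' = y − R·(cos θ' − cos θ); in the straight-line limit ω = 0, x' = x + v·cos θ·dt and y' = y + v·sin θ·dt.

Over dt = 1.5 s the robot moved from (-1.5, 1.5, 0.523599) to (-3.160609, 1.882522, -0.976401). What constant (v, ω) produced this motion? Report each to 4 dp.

v = -1.2500, ω = -1.0000

Δθ = -0.976401 − 0.523599 = -1.500000
ω = Δθ/dt = -1.500000/1.5 = -1.0000
R = Δx/(sin θ' − sin θ) = 1.2500
v = R·ω = 1.2500·-1.0000 = -1.2500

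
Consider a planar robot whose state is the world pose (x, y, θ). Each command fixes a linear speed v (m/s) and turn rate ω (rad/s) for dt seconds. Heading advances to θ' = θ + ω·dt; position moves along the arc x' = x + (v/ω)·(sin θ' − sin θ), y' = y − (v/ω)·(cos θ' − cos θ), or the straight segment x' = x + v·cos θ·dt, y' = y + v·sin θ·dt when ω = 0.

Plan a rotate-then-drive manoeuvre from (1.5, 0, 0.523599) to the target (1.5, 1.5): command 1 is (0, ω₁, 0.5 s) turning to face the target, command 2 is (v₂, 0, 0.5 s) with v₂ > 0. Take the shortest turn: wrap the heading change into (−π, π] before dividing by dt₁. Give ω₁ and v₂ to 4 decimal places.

heading to target = atan2(1.5−0, 1.5−1.5) = 1.5708
Δθ = wrap(1.5708 − 0.5236) = 1.0472; ω₁ = Δθ/dt₁ = 2.0944
distance = √((1.5−1.5)² + (1.5−0)²) = 1.5000; v₂ = distance/dt₂ = 3.0000

ω₁ = 2.0944, v₂ = 3.0000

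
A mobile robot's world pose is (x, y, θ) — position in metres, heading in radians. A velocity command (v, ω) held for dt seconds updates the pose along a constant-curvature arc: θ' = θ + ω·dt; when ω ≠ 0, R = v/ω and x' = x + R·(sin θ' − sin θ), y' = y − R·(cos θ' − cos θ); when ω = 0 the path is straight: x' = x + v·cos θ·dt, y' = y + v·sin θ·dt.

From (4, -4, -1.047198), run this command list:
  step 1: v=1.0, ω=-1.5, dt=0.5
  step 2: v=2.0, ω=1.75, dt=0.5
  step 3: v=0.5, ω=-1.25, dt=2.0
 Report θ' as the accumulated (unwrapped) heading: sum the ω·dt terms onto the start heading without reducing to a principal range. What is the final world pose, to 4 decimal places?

(3.8457, -6.0559, -3.4222)

step 1: θ'=-1.7972 (R=-0.6667) → pose (4.0723, -4.4830, -1.7972)
step 2: θ'=-0.9222 (R=1.1429) → pose (4.2752, -5.4299, -0.9222)
step 3: θ'=-3.4222 (R=-0.4000) → pose (3.8457, -6.0559, -3.4222)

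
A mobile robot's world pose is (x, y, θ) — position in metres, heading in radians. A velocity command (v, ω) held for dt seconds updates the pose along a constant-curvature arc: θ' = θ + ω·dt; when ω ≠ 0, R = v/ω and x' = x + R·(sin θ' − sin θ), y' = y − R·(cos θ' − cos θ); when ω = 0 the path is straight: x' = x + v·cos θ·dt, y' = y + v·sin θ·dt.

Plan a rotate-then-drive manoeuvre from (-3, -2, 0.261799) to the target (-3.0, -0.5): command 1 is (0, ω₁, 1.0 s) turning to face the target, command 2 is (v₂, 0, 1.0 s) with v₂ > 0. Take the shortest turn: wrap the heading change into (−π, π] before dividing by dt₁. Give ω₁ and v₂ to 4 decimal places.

heading to target = atan2(-0.5−-2, -3−-3) = 1.5708
Δθ = wrap(1.5708 − 0.2618) = 1.3090; ω₁ = Δθ/dt₁ = 1.3090
distance = √((-3−-3)² + (-0.5−-2)²) = 1.5000; v₂ = distance/dt₂ = 1.5000

ω₁ = 1.3090, v₂ = 1.5000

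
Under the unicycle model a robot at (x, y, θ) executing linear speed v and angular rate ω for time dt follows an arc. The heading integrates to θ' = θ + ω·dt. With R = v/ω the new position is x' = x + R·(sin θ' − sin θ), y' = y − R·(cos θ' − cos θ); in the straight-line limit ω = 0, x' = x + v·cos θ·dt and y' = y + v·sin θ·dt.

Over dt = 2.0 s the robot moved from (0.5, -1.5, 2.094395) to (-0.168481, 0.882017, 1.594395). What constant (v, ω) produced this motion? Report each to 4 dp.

v = 1.2500, ω = -0.2500

Δθ = 1.594395 − 2.094395 = -0.500000
ω = Δθ/dt = -0.500000/2.0 = -0.2500
R = −Δy/(cos θ' − cos θ) = -5.0000
v = R·ω = -5.0000·-0.2500 = 1.2500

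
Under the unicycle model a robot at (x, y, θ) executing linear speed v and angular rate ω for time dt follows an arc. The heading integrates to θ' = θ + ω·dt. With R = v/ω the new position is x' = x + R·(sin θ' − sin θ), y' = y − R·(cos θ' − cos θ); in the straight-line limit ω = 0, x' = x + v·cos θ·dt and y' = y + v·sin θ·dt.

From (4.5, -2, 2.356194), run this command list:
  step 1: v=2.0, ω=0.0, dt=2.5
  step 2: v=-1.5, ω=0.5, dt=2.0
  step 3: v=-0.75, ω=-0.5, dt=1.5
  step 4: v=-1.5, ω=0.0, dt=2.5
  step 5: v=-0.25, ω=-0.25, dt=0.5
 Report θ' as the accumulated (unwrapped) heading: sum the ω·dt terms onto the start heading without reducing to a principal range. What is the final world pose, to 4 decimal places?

step 1: θ'=2.3562 (straight) → pose (0.9645, 1.5355, 2.3562)
step 2: θ'=3.3562 (R=-3.0000) → pose (3.7247, 0.7257, 3.3562)
step 3: θ'=2.6062 (R=1.5000) → pose (4.8094, 0.5502, 2.6062)
step 4: θ'=2.6062 (straight) → pose (8.0346, -1.3630, 2.6062)
step 5: θ'=2.4812 (R=1.0000) → pose (8.1379, -1.4333, 2.4812)

(8.1379, -1.4333, 2.4812)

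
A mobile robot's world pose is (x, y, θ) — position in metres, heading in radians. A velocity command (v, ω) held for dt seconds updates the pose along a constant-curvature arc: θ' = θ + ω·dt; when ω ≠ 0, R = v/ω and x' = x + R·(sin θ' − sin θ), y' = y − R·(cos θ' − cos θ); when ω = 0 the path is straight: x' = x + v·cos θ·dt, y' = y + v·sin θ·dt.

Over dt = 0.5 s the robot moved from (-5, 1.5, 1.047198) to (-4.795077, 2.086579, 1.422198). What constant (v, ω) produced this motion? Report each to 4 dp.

v = 1.2500, ω = 0.7500

Δθ = 1.422198 − 1.047198 = 0.375000
ω = Δθ/dt = 0.375000/0.5 = 0.7500
R = −Δy/(cos θ' − cos θ) = 1.6667
v = R·ω = 1.6667·0.7500 = 1.2500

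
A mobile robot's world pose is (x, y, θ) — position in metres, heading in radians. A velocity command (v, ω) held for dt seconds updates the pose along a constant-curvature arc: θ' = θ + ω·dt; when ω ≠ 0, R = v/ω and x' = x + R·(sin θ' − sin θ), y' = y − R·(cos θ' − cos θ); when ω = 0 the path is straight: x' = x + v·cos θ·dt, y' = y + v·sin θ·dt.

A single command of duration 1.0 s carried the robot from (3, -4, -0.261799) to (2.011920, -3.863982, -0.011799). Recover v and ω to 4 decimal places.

Δθ = -0.011799 − -0.261799 = 0.250000
ω = Δθ/dt = 0.250000/1.0 = 0.2500
R = Δx/(sin θ' − sin θ) = -4.0000
v = R·ω = -4.0000·0.2500 = -1.0000

v = -1.0000, ω = 0.2500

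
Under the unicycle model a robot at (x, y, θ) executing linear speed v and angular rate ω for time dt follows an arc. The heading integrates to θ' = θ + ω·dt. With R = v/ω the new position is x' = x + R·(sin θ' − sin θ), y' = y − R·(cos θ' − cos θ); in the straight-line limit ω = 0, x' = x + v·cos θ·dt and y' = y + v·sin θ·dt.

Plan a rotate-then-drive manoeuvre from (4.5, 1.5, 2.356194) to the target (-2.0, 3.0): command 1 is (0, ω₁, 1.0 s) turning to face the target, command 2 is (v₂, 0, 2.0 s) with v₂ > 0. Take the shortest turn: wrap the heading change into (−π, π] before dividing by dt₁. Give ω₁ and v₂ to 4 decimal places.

heading to target = atan2(3−1.5, -2−4.5) = 2.9148
Δθ = wrap(2.9148 − 2.3562) = 0.5586; ω₁ = Δθ/dt₁ = 0.5586
distance = √((-2−4.5)² + (3−1.5)²) = 6.6708; v₂ = distance/dt₂ = 3.3354

ω₁ = 0.5586, v₂ = 3.3354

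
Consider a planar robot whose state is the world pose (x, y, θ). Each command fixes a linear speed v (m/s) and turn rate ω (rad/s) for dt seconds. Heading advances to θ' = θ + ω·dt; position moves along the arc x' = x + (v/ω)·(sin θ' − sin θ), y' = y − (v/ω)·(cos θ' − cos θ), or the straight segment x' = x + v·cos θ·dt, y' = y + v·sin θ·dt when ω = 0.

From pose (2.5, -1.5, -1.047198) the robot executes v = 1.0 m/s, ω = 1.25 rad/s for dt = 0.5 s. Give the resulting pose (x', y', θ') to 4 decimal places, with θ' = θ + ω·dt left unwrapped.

(2.8650, -1.8298, -0.4222)

θ' = -1.0472 + 1.25·0.5 = -0.4222
R = v/ω = 1.0/1.25 = 0.8000
x' = 2.5 + 0.8000·(sin -0.4222 − sin -1.0472) = 2.8650
y' = -1.5 − 0.8000·(cos -0.4222 − cos -1.0472) = -1.8298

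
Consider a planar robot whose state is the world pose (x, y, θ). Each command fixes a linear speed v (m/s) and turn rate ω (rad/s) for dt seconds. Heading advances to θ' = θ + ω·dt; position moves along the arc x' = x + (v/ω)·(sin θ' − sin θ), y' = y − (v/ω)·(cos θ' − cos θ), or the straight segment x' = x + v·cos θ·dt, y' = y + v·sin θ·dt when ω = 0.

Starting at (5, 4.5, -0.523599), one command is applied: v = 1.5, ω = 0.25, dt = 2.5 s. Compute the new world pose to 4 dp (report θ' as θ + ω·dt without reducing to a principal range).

θ' = -0.5236 + 0.25·2.5 = 0.1014
R = v/ω = 1.5/0.25 = 6.0000
x' = 5 + 6.0000·(sin 0.1014 − sin -0.5236) = 8.6074
y' = 4.5 − 6.0000·(cos 0.1014 − cos -0.5236) = 3.7270

(8.6074, 3.7270, 0.1014)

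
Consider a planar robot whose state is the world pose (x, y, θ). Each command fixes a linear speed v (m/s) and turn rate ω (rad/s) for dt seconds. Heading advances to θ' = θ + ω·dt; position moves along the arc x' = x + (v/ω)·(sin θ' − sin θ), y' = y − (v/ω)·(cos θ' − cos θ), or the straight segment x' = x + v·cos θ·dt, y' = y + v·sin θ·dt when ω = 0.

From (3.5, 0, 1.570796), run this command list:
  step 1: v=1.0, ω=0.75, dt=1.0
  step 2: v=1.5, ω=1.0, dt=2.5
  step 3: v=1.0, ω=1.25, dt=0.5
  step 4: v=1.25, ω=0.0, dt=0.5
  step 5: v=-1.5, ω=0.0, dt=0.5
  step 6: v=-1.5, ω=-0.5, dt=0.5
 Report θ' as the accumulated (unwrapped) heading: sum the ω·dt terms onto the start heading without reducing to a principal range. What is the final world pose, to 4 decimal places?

(0.2433, -0.0182, 5.1958)

step 1: θ'=2.3208 (R=1.3333) → pose (3.1423, 0.9089, 2.3208)
step 2: θ'=4.8208 (R=1.5000) → pose (0.5535, -0.2759, 4.8208)
step 3: θ'=5.4458 (R=0.8000) → pose (0.7545, -0.7249, 5.4458)
step 4: θ'=5.4458 (straight) → pose (1.1729, -1.1892, 5.4458)
step 5: θ'=5.4458 (straight) → pose (0.6708, -0.6320, 5.4458)
step 6: θ'=5.1958 (R=3.0000) → pose (0.2433, -0.0182, 5.1958)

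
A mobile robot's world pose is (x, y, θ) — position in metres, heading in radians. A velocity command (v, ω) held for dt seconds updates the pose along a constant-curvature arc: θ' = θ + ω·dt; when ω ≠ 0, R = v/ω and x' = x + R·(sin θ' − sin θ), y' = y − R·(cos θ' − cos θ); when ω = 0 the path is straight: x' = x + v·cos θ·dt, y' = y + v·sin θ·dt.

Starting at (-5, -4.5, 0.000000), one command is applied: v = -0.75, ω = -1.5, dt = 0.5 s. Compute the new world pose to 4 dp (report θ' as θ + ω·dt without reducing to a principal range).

(-5.3408, -4.3658, -0.7500)

θ' = 0.0000 + -1.5·0.5 = -0.7500
R = v/ω = -0.75/-1.5 = 0.5000
x' = -5 + 0.5000·(sin -0.7500 − sin 0.0000) = -5.3408
y' = -4.5 − 0.5000·(cos -0.7500 − cos 0.0000) = -4.3658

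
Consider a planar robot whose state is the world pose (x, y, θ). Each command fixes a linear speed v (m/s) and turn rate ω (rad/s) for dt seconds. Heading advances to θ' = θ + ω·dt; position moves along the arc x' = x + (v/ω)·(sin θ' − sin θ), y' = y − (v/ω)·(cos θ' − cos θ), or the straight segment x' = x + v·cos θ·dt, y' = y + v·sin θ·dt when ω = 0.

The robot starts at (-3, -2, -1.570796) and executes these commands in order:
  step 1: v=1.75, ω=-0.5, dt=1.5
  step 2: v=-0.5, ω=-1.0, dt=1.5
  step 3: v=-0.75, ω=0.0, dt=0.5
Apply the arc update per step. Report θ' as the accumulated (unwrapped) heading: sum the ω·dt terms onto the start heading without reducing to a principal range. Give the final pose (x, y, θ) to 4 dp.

step 1: θ'=-2.3208 (R=-3.5000) → pose (-3.9391, -4.3857, -2.3208)
step 2: θ'=-3.8208 (R=0.5000) → pose (-3.2592, -4.3375, -3.8208)
step 3: θ'=-3.8208 (straight) → pose (-2.9674, -4.5731, -3.8208)

(-2.9674, -4.5731, -3.8208)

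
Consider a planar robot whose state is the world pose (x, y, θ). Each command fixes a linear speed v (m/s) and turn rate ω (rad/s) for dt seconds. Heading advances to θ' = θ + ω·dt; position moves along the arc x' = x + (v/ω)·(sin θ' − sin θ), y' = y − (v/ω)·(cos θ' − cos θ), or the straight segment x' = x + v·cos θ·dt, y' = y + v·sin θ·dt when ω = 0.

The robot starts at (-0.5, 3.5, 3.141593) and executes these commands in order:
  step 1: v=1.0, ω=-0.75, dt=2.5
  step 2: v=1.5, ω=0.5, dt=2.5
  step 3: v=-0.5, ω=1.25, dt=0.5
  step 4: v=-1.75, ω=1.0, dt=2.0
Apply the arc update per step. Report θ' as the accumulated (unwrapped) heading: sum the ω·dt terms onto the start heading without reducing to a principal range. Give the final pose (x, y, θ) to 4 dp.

step 1: θ'=1.2666 (R=-1.3333) → pose (-1.7721, 5.2327, 1.2666)
step 2: θ'=2.5166 (R=3.0000) → pose (-2.8791, 8.5642, 2.5166)
step 3: θ'=3.1416 (R=-0.4000) → pose (-2.6450, 8.4886, 3.1416)
step 4: θ'=5.1416 (R=-1.7500) → pose (-1.0538, 10.9668, 5.1416)

(-1.0538, 10.9668, 5.1416)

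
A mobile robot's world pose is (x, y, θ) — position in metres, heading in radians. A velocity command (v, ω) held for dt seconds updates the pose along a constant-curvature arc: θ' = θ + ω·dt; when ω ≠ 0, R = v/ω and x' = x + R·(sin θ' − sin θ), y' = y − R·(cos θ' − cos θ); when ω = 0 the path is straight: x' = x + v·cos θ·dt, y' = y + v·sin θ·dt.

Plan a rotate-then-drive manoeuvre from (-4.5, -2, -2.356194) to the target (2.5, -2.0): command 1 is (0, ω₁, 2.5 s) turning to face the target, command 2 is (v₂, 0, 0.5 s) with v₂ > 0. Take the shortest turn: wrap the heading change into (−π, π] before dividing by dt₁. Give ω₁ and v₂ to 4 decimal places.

ω₁ = 0.9425, v₂ = 14.0000

heading to target = atan2(-2−-2, 2.5−-4.5) = 0.0000
Δθ = wrap(0.0000 − -2.3562) = 2.3562; ω₁ = Δθ/dt₁ = 0.9425
distance = √((2.5−-4.5)² + (-2−-2)²) = 7.0000; v₂ = distance/dt₂ = 14.0000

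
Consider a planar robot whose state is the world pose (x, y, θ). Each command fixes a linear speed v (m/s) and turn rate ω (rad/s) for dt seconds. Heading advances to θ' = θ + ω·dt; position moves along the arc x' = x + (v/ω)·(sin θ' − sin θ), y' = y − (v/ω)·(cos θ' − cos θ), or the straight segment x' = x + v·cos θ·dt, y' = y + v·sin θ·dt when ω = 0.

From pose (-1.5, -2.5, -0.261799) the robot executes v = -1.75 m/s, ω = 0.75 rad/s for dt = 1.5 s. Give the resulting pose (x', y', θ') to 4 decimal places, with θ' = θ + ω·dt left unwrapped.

θ' = -0.2618 + 0.75·1.5 = 0.8632
R = v/ω = -1.75/0.75 = -2.3333
x' = -1.5 + -2.3333·(sin 0.8632 − sin -0.2618) = -3.8771
y' = -2.5 − -2.3333·(cos 0.8632 − cos -0.2618) = -3.2371

(-3.8771, -3.2371, 0.8632)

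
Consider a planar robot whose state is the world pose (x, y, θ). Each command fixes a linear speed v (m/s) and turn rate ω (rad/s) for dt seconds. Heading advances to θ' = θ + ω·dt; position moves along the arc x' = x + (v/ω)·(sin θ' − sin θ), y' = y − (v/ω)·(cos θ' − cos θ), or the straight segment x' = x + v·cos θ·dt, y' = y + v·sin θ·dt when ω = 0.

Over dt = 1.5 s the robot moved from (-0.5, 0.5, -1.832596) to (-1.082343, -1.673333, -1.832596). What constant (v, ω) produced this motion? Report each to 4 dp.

Δθ = -1.832596 − -1.832596 = 0.000000
ω = Δθ/dt = 0.000000/1.5 = 0.0000
ω = 0 → v = (Δx·cos θ + Δy·sin θ)/dt = 1.5000

v = 1.5000, ω = 0.0000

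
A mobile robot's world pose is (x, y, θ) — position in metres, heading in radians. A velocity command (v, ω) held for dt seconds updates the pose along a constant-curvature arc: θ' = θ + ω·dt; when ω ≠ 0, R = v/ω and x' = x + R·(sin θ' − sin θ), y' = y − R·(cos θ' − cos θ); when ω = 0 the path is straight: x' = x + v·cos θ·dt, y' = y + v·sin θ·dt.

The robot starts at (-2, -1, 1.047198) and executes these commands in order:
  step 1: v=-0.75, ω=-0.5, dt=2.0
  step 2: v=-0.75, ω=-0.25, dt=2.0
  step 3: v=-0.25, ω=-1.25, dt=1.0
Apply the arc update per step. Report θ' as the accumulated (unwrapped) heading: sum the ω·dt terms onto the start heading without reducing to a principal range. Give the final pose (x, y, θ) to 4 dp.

(-4.7930, -1.2432, -1.7028)

step 1: θ'=0.0472 (R=1.5000) → pose (-3.2283, -1.7483, 0.0472)
step 2: θ'=-0.4528 (R=3.0000) → pose (-4.6823, -1.4493, -0.4528)
step 3: θ'=-1.7028 (R=0.2000) → pose (-4.7930, -1.2432, -1.7028)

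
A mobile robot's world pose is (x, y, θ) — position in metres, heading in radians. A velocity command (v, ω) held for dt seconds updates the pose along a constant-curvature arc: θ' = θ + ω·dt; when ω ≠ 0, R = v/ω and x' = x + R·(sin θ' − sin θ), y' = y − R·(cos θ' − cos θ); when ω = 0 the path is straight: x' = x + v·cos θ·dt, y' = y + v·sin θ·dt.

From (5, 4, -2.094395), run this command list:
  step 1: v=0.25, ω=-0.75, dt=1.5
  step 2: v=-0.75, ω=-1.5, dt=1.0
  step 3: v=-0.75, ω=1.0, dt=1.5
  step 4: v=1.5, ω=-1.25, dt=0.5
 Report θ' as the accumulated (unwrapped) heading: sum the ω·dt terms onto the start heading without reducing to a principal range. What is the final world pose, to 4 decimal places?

step 1: θ'=-3.2194 (R=-0.3333) → pose (4.6854, 3.8343, -3.2194)
step 2: θ'=-4.7194 (R=0.5000) → pose (5.1465, 3.3324, -4.7194)
step 3: θ'=-3.2194 (R=-0.7500) → pose (5.8382, 2.5794, -3.2194)
step 4: θ'=-3.8444 (R=-1.2000) → pose (5.1559, 2.8601, -3.8444)

(5.1559, 2.8601, -3.8444)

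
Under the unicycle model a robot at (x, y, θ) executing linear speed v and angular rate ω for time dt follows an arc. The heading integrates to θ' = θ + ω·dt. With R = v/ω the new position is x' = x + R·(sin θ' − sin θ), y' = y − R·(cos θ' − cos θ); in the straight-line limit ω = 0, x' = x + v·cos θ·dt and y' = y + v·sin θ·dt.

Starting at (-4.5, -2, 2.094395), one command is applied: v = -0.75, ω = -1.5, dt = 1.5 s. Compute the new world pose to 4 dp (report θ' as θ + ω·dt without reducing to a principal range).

(-5.0105, -2.7440, -0.1556)

θ' = 2.0944 + -1.5·1.5 = -0.1556
R = v/ω = -0.75/-1.5 = 0.5000
x' = -4.5 + 0.5000·(sin -0.1556 − sin 2.0944) = -5.0105
y' = -2 − 0.5000·(cos -0.1556 − cos 2.0944) = -2.7440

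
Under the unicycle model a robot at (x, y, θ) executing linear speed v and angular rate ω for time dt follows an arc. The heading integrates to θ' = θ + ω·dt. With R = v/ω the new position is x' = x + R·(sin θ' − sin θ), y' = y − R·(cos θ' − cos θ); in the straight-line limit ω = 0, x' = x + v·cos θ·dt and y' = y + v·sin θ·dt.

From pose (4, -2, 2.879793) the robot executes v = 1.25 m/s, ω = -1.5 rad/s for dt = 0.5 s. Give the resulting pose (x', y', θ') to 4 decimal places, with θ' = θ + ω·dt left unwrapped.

θ' = 2.8798 + -1.5·0.5 = 2.1298
R = v/ω = 1.25/-1.5 = -0.8333
x' = 4 + -0.8333·(sin 2.1298 − sin 2.8798) = 3.5092
y' = -2 − -0.8333·(cos 2.1298 − cos 2.8798) = -1.6370

(3.5092, -1.6370, 2.1298)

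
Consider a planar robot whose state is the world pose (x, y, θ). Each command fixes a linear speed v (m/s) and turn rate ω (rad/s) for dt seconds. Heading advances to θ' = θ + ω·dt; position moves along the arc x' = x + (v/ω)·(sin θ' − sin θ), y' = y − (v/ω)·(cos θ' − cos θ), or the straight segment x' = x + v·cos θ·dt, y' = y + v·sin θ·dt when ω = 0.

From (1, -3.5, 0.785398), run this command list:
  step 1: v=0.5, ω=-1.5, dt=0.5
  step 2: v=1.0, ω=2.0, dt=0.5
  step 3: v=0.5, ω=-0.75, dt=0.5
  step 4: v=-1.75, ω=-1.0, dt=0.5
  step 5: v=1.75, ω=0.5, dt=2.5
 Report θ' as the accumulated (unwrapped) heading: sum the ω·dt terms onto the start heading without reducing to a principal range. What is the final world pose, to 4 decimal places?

step 1: θ'=0.0354 (R=-0.3333) → pose (1.2239, -3.4026, 0.0354)
step 2: θ'=1.0354 (R=0.5000) → pose (1.6362, -3.1580, 1.0354)
step 3: θ'=0.6604 (R=-0.6667) → pose (1.8007, -2.9716, 0.6604)
step 4: θ'=0.1604 (R=1.7500) → pose (1.0067, -3.3171, 0.1604)
step 5: θ'=1.4104 (R=3.5000) → pose (3.9027, -0.4210, 1.4104)

(3.9027, -0.4210, 1.4104)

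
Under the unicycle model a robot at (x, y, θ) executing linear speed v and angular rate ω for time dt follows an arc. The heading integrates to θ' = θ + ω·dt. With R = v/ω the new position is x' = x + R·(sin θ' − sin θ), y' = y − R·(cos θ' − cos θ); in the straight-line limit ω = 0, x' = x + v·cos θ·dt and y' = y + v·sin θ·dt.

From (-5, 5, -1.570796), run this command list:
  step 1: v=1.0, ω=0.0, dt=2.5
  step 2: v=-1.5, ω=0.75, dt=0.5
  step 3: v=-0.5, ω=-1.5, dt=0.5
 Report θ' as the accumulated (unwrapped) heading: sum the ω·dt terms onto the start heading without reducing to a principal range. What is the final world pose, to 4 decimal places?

(-5.1390, 3.4767, -1.9458)

step 1: θ'=-1.5708 (straight) → pose (-5.0000, 2.5000, -1.5708)
step 2: θ'=-1.1958 (R=-2.0000) → pose (-5.1390, 3.2325, -1.1958)
step 3: θ'=-1.9458 (R=0.3333) → pose (-5.1390, 3.4767, -1.9458)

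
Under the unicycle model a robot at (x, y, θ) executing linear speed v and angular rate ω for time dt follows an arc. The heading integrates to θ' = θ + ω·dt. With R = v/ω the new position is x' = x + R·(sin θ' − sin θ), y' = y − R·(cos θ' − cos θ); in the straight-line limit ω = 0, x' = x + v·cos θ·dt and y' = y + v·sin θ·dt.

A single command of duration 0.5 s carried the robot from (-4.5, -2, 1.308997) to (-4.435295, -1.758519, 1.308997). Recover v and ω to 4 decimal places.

v = 0.5000, ω = 0.0000

Δθ = 1.308997 − 1.308997 = 0.000000
ω = Δθ/dt = 0.000000/0.5 = 0.0000
ω = 0 → v = (Δx·cos θ + Δy·sin θ)/dt = 0.5000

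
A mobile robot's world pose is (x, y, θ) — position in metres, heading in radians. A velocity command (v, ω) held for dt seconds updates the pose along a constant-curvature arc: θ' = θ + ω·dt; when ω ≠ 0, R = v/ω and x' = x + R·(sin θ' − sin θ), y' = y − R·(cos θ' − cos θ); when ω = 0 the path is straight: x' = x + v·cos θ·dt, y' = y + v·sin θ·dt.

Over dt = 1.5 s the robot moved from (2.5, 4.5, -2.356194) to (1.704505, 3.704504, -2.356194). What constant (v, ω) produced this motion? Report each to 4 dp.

v = 0.7500, ω = 0.0000

Δθ = -2.356194 − -2.356194 = 0.000000
ω = Δθ/dt = 0.000000/1.5 = 0.0000
ω = 0 → v = (Δx·cos θ + Δy·sin θ)/dt = 0.7500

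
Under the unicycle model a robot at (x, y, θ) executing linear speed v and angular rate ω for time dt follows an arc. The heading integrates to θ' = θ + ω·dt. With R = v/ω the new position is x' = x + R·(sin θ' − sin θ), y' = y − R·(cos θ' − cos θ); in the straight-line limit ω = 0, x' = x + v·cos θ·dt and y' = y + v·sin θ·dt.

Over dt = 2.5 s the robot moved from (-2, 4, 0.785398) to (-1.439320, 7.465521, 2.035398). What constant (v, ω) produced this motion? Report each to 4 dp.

Δθ = 2.035398 − 0.785398 = 1.250000
ω = Δθ/dt = 1.250000/2.5 = 0.5000
R = −Δy/(cos θ' − cos θ) = 3.0000
v = R·ω = 3.0000·0.5000 = 1.5000

v = 1.5000, ω = 0.5000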